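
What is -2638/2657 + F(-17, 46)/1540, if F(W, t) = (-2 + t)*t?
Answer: 29892/92995 ≈ 0.32144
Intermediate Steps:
F(W, t) = t*(-2 + t)
-2638/2657 + F(-17, 46)/1540 = -2638/2657 + (46*(-2 + 46))/1540 = -2638*1/2657 + (46*44)*(1/1540) = -2638/2657 + 2024*(1/1540) = -2638/2657 + 46/35 = 29892/92995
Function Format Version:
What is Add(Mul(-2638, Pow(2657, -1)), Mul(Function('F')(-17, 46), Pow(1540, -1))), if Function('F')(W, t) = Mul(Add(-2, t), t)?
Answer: Rational(29892, 92995) ≈ 0.32144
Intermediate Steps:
Function('F')(W, t) = Mul(t, Add(-2, t))
Add(Mul(-2638, Pow(2657, -1)), Mul(Function('F')(-17, 46), Pow(1540, -1))) = Add(Mul(-2638, Pow(2657, -1)), Mul(Mul(46, Add(-2, 46)), Pow(1540, -1))) = Add(Mul(-2638, Rational(1, 2657)), Mul(Mul(46, 44), Rational(1, 1540))) = Add(Rational(-2638, 2657), Mul(2024, Rational(1, 1540))) = Add(Rational(-2638, 2657), Rational(46, 35)) = Rational(29892, 92995)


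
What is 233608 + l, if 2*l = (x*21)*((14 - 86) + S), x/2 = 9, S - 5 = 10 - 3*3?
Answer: 221134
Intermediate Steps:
S = 6 (S = 5 + (10 - 3*3) = 5 + (10 - 9) = 5 + 1 = 6)
x = 18 (x = 2*9 = 18)
l = -12474 (l = ((18*21)*((14 - 86) + 6))/2 = (378*(-72 + 6))/2 = (378*(-66))/2 = (½)*(-24948) = -12474)
233608 + l = 233608 - 12474 = 221134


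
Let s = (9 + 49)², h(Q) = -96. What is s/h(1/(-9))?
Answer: -841/24 ≈ -35.042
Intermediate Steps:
s = 3364 (s = 58² = 3364)
s/h(1/(-9)) = 3364/(-96) = 3364*(-1/96) = -841/24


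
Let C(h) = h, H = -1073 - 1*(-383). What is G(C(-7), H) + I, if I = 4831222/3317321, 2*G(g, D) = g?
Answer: -315321/154294 ≈ -2.0436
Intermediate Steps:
H = -690 (H = -1073 + 383 = -690)
G(g, D) = g/2
I = 112354/77147 (I = 4831222*(1/3317321) = 112354/77147 ≈ 1.4564)
G(C(-7), H) + I = (1/2)*(-7) + 112354/77147 = -7/2 + 112354/77147 = -315321/154294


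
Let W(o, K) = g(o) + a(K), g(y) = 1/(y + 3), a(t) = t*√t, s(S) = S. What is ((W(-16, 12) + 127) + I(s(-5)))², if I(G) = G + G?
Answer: 2602432/169 + 72960*√3/13 ≈ 25120.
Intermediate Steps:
I(G) = 2*G
a(t) = t^(3/2)
g(y) = 1/(3 + y)
W(o, K) = K^(3/2) + 1/(3 + o) (W(o, K) = 1/(3 + o) + K^(3/2) = K^(3/2) + 1/(3 + o))
((W(-16, 12) + 127) + I(s(-5)))² = (((1 + 12^(3/2)*(3 - 16))/(3 - 16) + 127) + 2*(-5))² = (((1 + (24*√3)*(-13))/(-13) + 127) - 10)² = ((-(1 - 312*√3)/13 + 127) - 10)² = (((-1/13 + 24*√3) + 127) - 10)² = ((1650/13 + 24*√3) - 10)² = (1520/13 + 24*√3)²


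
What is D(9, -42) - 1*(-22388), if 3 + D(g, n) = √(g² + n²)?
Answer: 22385 + 3*√205 ≈ 22428.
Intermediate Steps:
D(g, n) = -3 + √(g² + n²)
D(9, -42) - 1*(-22388) = (-3 + √(9² + (-42)²)) - 1*(-22388) = (-3 + √(81 + 1764)) + 22388 = (-3 + √1845) + 22388 = (-3 + 3*√205) + 22388 = 22385 + 3*√205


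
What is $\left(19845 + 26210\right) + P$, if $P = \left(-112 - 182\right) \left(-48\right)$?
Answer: $60167$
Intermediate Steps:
$P = 14112$ ($P = \left(-112 - 182\right) \left(-48\right) = \left(-294\right) \left(-48\right) = 14112$)
$\left(19845 + 26210\right) + P = \left(19845 + 26210\right) + 14112 = 46055 + 14112 = 60167$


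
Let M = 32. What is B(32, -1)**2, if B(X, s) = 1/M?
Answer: 1/1024 ≈ 0.00097656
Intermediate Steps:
B(X, s) = 1/32
B(32, -1)**2 = (1/32)**2 = 1/1024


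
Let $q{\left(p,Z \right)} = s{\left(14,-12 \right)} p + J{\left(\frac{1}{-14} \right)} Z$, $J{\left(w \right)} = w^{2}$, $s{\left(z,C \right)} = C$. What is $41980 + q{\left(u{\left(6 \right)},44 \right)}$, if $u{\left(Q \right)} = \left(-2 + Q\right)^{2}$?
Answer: $\frac{2047623}{49} \approx 41788.0$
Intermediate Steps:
$q{\left(p,Z \right)} = - 12 p + \frac{Z}{196}$ ($q{\left(p,Z \right)} = - 12 p + \left(\frac{1}{-14}\right)^{2} Z = - 12 p + \left(- \frac{1}{14}\right)^{2} Z = - 12 p + \frac{Z}{196}$)
$41980 + q{\left(u{\left(6 \right)},44 \right)} = 41980 + \left(- 12 \left(-2 + 6\right)^{2} + \frac{1}{196} \cdot 44\right) = 41980 + \left(- 12 \cdot 4^{2} + \frac{11}{49}\right) = 41980 + \left(\left(-12\right) 16 + \frac{11}{49}\right) = 41980 + \left(-192 + \frac{11}{49}\right) = 41980 - \frac{9397}{49} = \frac{2047623}{49}$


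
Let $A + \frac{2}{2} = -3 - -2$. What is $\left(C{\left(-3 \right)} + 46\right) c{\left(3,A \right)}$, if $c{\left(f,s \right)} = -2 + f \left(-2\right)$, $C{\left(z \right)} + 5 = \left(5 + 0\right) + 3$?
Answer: $-392$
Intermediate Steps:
$A = -2$ ($A = -1 - 1 = -2$)
$C{\left(z \right)} = 3$ ($C{\left(z \right)} = -5 + \left(\left(5 + 0\right) + 3\right) = -5 + \left(5 + 3\right) = -5 + 8 = 3$)
$c{\left(f,s \right)} = -2 - 2 f$
$\left(C{\left(-3 \right)} + 46\right) c{\left(3,A \right)} = \left(3 + 46\right) \left(-2 - 6\right) = 49 \left(-2 - 6\right) = 49 \left(-8\right) = -392$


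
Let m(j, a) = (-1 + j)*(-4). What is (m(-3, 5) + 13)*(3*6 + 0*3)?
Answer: 522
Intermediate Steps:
m(j, a) = 4 - 4*j
(m(-3, 5) + 13)*(3*6 + 0*3) = ((4 - 4*(-3)) + 13)*(3*6 + 0*3) = ((4 + 12) + 13)*(18 + 0) = (16 + 13)*18 = 29*18 = 522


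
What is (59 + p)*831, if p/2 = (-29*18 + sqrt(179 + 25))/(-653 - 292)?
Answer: 1748147/35 - 1108*sqrt(51)/315 ≈ 49922.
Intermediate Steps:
p = 116/105 - 4*sqrt(51)/945 (p = 2*((-29*18 + sqrt(179 + 25))/(-653 - 292)) = 2*((-522 + sqrt(204))/(-945)) = 2*((-522 + 2*sqrt(51))*(-1/945)) = 2*(58/105 - 2*sqrt(51)/945) = 116/105 - 4*sqrt(51)/945 ≈ 1.0745)
(59 + p)*831 = (59 + (116/105 - 4*sqrt(51)/945))*831 = (6311/105 - 4*sqrt(51)/945)*831 = 1748147/35 - 1108*sqrt(51)/315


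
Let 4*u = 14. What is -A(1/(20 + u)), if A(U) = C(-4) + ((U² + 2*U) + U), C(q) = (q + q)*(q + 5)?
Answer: 17386/2209 ≈ 7.8705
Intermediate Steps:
u = 7/2 (u = (¼)*14 = 7/2 ≈ 3.5000)
C(q) = 2*q*(5 + q) (C(q) = (2*q)*(5 + q) = 2*q*(5 + q))
A(U) = -8 + U² + 3*U (A(U) = 2*(-4)*(5 - 4) + ((U² + 2*U) + U) = 2*(-4)*1 + (U² + 3*U) = -8 + (U² + 3*U) = -8 + U² + 3*U)
-A(1/(20 + u)) = -(-8 + (1/(20 + 7/2))² + 3/(20 + 7/2)) = -(-8 + (1/(47/2))² + 3/(47/2)) = -(-8 + (2/47)² + 3*(2/47)) = -(-8 + 4/2209 + 6/47) = -1*(-17386/2209) = 17386/2209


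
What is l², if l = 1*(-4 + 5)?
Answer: 1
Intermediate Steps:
l = 1 (l = 1*1 = 1)
l² = 1² = 1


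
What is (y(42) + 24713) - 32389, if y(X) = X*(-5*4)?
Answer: -8516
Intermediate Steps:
y(X) = -20*X (y(X) = X*(-20) = -20*X)
(y(42) + 24713) - 32389 = (-20*42 + 24713) - 32389 = (-840 + 24713) - 32389 = 23873 - 32389 = -8516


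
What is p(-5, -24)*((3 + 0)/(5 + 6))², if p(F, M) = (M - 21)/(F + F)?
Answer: 81/242 ≈ 0.33471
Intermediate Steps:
p(F, M) = (-21 + M)/(2*F) (p(F, M) = (-21 + M)/((2*F)) = (-21 + M)*(1/(2*F)) = (-21 + M)/(2*F))
p(-5, -24)*((3 + 0)/(5 + 6))² = ((½)*(-21 - 24)/(-5))*((3 + 0)/(5 + 6))² = ((½)*(-⅕)*(-45))*(3/11)² = 9*(3*(1/11))²/2 = 9*(3/11)²/2 = (9/2)*(9/121) = 81/242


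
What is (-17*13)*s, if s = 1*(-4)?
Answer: 884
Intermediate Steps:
s = -4
(-17*13)*s = -17*13*(-4) = -221*(-4) = 884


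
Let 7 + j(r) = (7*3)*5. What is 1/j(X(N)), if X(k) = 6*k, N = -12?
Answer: 1/98 ≈ 0.010204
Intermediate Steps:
j(r) = 98 (j(r) = -7 + (7*3)*5 = -7 + 21*5 = -7 + 105 = 98)
1/j(X(N)) = 1/98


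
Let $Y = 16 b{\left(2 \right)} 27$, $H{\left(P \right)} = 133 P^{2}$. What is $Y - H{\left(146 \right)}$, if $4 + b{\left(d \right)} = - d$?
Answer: $-2837620$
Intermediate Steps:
$b{\left(d \right)} = -4 - d$
$Y = -2592$ ($Y = 16 \left(-4 - 2\right) 27 = 16 \left(-6\right) 27 = \left(-96\right) 27 = -2592$)
$Y - H{\left(146 \right)} = -2592 - 133 \cdot 146^{2} = -2592 - 133 \cdot 21316 = -2592 - 2835028 = -2837620$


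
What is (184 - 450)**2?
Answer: 70756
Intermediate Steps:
(184 - 450)**2 = (-266)**2 = 70756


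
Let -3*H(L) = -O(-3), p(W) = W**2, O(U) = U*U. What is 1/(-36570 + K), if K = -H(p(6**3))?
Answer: -1/36573 ≈ -2.7343e-5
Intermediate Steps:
O(U) = U**2
H(L) = 3 (H(L) = -(-1)*(-3)**2/3 = -(-1)*9/3 = -1/3*(-9) = 3)
K = -3 (K = -1*3 = -3)
1/(-36570 + K) = 1/(-36570 - 3) = 1/(-36573) = -1/36573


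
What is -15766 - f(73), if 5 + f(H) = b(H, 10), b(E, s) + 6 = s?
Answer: -15765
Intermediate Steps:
b(E, s) = -6 + s
f(H) = -1 (f(H) = -5 + (-6 + 10) = -5 + 4 = -1)
-15766 - f(73) = -15766 - 1*(-1) = -15766 + 1 = -15765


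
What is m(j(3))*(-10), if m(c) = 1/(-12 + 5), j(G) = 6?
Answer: 10/7 ≈ 1.4286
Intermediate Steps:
m(c) = -⅐ (m(c) = 1/(-7) = -⅐)
m(j(3))*(-10) = -⅐*(-10) = 10/7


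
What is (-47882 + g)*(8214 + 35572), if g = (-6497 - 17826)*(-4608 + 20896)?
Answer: -17348928590116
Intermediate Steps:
g = -396173024 (g = -24323*16288 = -396173024)
(-47882 + g)*(8214 + 35572) = (-47882 - 396173024)*(8214 + 35572) = -396220906*43786 = -17348928590116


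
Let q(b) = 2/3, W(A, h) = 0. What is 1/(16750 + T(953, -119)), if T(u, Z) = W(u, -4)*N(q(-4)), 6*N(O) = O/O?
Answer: 1/16750 ≈ 5.9702e-5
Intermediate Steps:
q(b) = ⅔ (q(b) = 2*(⅓) = ⅔)
N(O) = ⅙ (N(O) = (O/O)/6 = (⅙)*1 = ⅙)
T(u, Z) = 0 (T(u, Z) = 0*(⅙) = 0)
1/(16750 + T(953, -119)) = 1/(16750 + 0) = 1/16750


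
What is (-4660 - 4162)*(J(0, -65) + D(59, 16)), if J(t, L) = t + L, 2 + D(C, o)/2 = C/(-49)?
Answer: 30868178/49 ≈ 6.2996e+5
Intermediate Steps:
D(C, o) = -4 - 2*C/49 (D(C, o) = -4 + 2*(C/(-49)) = -4 + 2*(C*(-1/49)) = -4 + 2*(-C/49) = -4 - 2*C/49)
J(t, L) = L + t
(-4660 - 4162)*(J(0, -65) + D(59, 16)) = (-4660 - 4162)*((-65 + 0) + (-4 - 2/49*59)) = -8822*(-65 + (-4 - 118/49)) = -8822*(-65 - 314/49) = -8822*(-3499/49) = 30868178/49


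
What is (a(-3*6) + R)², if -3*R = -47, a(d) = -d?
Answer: 10201/9 ≈ 1133.4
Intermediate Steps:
R = 47/3 (R = -⅓*(-47) = 47/3 ≈ 15.667)
(a(-3*6) + R)² = (-(-3)*6 + 47/3)² = (-1*(-18) + 47/3)² = (18 + 47/3)² = (101/3)² = 10201/9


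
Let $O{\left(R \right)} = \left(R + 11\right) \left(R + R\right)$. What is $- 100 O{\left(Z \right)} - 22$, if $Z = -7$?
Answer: $5578$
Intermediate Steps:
$O{\left(R \right)} = 2 R \left(11 + R\right)$ ($O{\left(R \right)} = \left(11 + R\right) 2 R = 2 R \left(11 + R\right)$)
$- 100 O{\left(Z \right)} - 22 = - 100 \cdot 2 \left(-7\right) \left(11 - 7\right) - 22 = - 100 \cdot 2 \left(-7\right) 4 - 22 = \left(-100\right) \left(-56\right) - 22 = 5600 - 22 = 5578$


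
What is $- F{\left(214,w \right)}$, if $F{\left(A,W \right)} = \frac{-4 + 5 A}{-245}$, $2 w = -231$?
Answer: $\frac{1066}{245} \approx 4.351$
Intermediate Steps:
$w = - \frac{231}{2}$ ($w = \frac{1}{2} \left(-231\right) = - \frac{231}{2} \approx -115.5$)
$F{\left(A,W \right)} = \frac{4}{245} - \frac{A}{49}$ ($F{\left(A,W \right)} = \left(-4 + 5 A\right) \left(- \frac{1}{245}\right) = \frac{4}{245} - \frac{A}{49}$)
$- F{\left(214,w \right)} = - (\frac{4}{245} - \frac{214}{49}) = \left(-1\right) \left(- \frac{1066}{245}\right) = \frac{1066}{245}$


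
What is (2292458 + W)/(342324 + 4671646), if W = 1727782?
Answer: 402024/501397 ≈ 0.80181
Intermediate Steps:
(2292458 + W)/(342324 + 4671646) = (2292458 + 1727782)/(342324 + 4671646) = 4020240/5013970 = 4020240*(1/5013970) = 402024/501397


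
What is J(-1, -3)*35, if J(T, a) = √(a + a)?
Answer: 35*I*√6 ≈ 85.732*I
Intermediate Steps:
J(T, a) = √2*√a (J(T, a) = √(2*a) = √2*√a)
J(-1, -3)*35 = (√2*√(-3))*35 = (√2*(I*√3))*35 = (I*√6)*35 = 35*I*√6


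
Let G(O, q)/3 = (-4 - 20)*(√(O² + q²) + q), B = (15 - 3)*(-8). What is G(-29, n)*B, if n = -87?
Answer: -601344 + 200448*√10 ≈ 32528.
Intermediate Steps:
B = -96 (B = 12*(-8) = -96)
G(O, q) = -72*q - 72*√(O² + q²) (G(O, q) = 3*((-4 - 20)*(√(O² + q²) + q)) = 3*(-24*(q + √(O² + q²))) = 3*(-24*q - 24*√(O² + q²)) = -72*q - 72*√(O² + q²))
G(-29, n)*B = (-72*(-87) - 72*√((-29)² + (-87)²))*(-96) = (6264 - 72*√(841 + 7569))*(-96) = (6264 - 2088*√10)*(-96) = -601344 + 200448*√10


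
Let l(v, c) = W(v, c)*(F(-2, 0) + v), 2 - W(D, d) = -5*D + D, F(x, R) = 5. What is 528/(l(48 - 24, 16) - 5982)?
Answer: -132/785 ≈ -0.16815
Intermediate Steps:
W(D, d) = 2 + 4*D (W(D, d) = 2 - (-5*D + D) = 2 - (-4)*D = 2 + 4*D)
l(v, c) = (2 + 4*v)*(5 + v)
528/(l(48 - 24, 16) - 5982) = 528/(2*(1 + 2*(48 - 24))*(5 + (48 - 24)) - 5982) = 528/(2*(1 + 2*24)*(5 + 24) - 5982) = 528/(2*(1 + 48)*29 - 5982) = 528/(2*49*29 - 5982) = 528/(2842 - 5982) = 528/(-3140) = -1/3140*528 = -132/785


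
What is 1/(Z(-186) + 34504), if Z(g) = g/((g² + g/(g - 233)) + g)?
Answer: 77516/2674611645 ≈ 2.8982e-5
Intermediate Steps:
Z(g) = g/(g + g² + g/(-233 + g)) (Z(g) = g/((g² + g/(-233 + g)) + g) = g/(g + g² + g/(-233 + g)))
1/(Z(-186) + 34504) = 1/((233 - 1*(-186))/(232 - 1*(-186)² + 232*(-186)) + 34504) = 1/((233 + 186)/(232 - 1*34596 - 43152) + 34504) = 1/(419/(232 - 34596 - 43152) + 34504) = 1/(419/(-77516) + 34504) = 1/(-1/77516*419 + 34504) = 1/(-419/77516 + 34504) = 1/(2674611645/77516) = 77516/2674611645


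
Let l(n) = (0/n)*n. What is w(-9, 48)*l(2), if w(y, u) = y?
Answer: 0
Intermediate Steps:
l(n) = 0 (l(n) = 0*n = 0)
w(-9, 48)*l(2) = -9*0 = 0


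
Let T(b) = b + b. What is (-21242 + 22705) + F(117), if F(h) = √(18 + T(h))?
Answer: 1463 + 6*√7 ≈ 1478.9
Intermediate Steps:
T(b) = 2*b
F(h) = √(18 + 2*h)
(-21242 + 22705) + F(117) = (-21242 + 22705) + √(18 + 2*117) = 1463 + √(18 + 234) = 1463 + √252 = 1463 + 6*√7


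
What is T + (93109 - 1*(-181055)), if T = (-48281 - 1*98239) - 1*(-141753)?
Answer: 269397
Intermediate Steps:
T = -4767 (T = (-48281 - 98239) + 141753 = -146520 + 141753 = -4767)
T + (93109 - 1*(-181055)) = -4767 + (93109 - 1*(-181055)) = -4767 + (93109 + 181055) = -4767 + 274164 = 269397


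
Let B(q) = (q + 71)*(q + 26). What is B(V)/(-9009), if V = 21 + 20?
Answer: -1072/1287 ≈ -0.83294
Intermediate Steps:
V = 41
B(q) = (26 + q)*(71 + q) (B(q) = (71 + q)*(26 + q) = (26 + q)*(71 + q))
B(V)/(-9009) = (1846 + 41² + 97*41)/(-9009) = (1846 + 1681 + 3977)*(-1/9009) = 7504*(-1/9009) = -1072/1287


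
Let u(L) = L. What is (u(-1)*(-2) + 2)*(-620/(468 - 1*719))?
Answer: 2480/251 ≈ 9.8805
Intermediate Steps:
(u(-1)*(-2) + 2)*(-620/(468 - 1*719)) = (-1*(-2) + 2)*(-620/(468 - 1*719)) = (2 + 2)*(-620/(468 - 719)) = 4*(-620/(-251)) = 4*(-620*(-1/251)) = 4*(620/251) = 2480/251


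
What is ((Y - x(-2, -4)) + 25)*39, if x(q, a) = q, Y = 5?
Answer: 1248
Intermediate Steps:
((Y - x(-2, -4)) + 25)*39 = ((5 - 1*(-2)) + 25)*39 = ((5 + 2) + 25)*39 = (7 + 25)*39 = 32*39 = 1248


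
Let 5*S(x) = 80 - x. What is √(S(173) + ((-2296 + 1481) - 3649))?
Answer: I*√112065/5 ≈ 66.952*I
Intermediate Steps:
S(x) = 16 - x/5 (S(x) = (80 - x)/5 = 16 - x/5)
√(S(173) + ((-2296 + 1481) - 3649)) = √((16 - ⅕*173) + ((-2296 + 1481) - 3649)) = √((16 - 173/5) + (-815 - 3649)) = √(-93/5 - 4464) = √(-22413/5) = I*√112065/5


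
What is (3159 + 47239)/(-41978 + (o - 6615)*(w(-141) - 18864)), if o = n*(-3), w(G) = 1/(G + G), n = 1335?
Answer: 1184353/4706902882 ≈ 0.00025162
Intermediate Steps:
w(G) = 1/(2*G)
o = -4005 (o = 1335*(-3) = -4005)
(3159 + 47239)/(-41978 + (o - 6615)*(w(-141) - 18864)) = (3159 + 47239)/(-41978 + (-4005 - 6615)*((1/2)/(-141) - 18864)) = 50398/(-41978 - 10620*((1/2)*(-1/141) - 18864)) = 50398/(-41978 - 10620*(-1/282 - 18864)) = 50398/(-41978 - 10620*(-5319649/282)) = 50398/(-41978 + 9415778730/47) = 50398/(9413805764/47) = 50398*(47/9413805764) = 1184353/4706902882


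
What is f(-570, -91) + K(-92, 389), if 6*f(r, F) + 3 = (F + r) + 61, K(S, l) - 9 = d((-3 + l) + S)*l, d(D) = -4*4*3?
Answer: -37527/2 ≈ -18764.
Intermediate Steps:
d(D) = -48 (d(D) = -16*3 = -48)
K(S, l) = 9 - 48*l
f(r, F) = 29/3 + F/6 + r/6 (f(r, F) = -1/2 + ((F + r) + 61)/6 = -1/2 + (61 + F + r)/6 = -1/2 + (61/6 + F/6 + r/6) = 29/3 + F/6 + r/6)
f(-570, -91) + K(-92, 389) = (29/3 + (1/6)*(-91) + (1/6)*(-570)) + (9 - 48*389) = (29/3 - 91/6 - 95) + (9 - 18672) = -201/2 - 18663 = -37527/2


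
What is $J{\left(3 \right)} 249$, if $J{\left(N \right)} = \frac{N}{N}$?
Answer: $249$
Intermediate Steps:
$J{\left(N \right)} = 1$
$J{\left(3 \right)} 249 = 1 \cdot 249 = 249$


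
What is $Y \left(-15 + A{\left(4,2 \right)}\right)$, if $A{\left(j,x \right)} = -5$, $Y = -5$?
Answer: $100$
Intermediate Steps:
$Y \left(-15 + A{\left(4,2 \right)}\right) = - 5 \left(-15 - 5\right) = \left(-5\right) \left(-20\right) = 100$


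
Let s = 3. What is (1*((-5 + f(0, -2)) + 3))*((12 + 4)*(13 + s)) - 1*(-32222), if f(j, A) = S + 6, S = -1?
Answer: 32990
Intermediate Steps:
f(j, A) = 5 (f(j, A) = -1 + 6 = 5)
(1*((-5 + f(0, -2)) + 3))*((12 + 4)*(13 + s)) - 1*(-32222) = (1*((-5 + 5) + 3))*((12 + 4)*(13 + 3)) - 1*(-32222) = (1*(0 + 3))*(16*16) + 32222 = (1*3)*256 + 32222 = 3*256 + 32222 = 768 + 32222 = 32990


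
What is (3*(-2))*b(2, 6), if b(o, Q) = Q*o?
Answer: -72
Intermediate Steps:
(3*(-2))*b(2, 6) = (3*(-2))*(6*2) = -6*12 = -72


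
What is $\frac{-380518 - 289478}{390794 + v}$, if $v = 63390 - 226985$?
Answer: $- \frac{223332}{75733} \approx -2.9489$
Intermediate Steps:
$v = -163595$
$\frac{-380518 - 289478}{390794 + v} = \frac{-380518 - 289478}{390794 - 163595} = - \frac{669996}{227199} = \left(-669996\right) \frac{1}{227199} = - \frac{223332}{75733}$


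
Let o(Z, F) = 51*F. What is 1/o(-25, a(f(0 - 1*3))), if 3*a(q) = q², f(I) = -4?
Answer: 1/272 ≈ 0.0036765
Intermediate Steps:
a(q) = q²/3
1/o(-25, a(f(0 - 1*3))) = 1/(51*((⅓)*(-4)²)) = 1/(51*((⅓)*16)) = 1/(51*(16/3)) = 1/272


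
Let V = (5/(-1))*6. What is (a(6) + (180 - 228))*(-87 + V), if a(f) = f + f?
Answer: 4212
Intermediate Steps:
a(f) = 2*f
V = -30 (V = -1*5*6 = -5*6 = -30)
(a(6) + (180 - 228))*(-87 + V) = (2*6 + (180 - 228))*(-87 - 30) = (12 - 48)*(-117) = -36*(-117) = 4212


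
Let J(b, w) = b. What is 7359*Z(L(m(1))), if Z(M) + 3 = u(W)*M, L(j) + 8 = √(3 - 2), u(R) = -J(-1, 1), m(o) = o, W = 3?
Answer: -73590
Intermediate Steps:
u(R) = 1 (u(R) = -1*(-1) = 1)
L(j) = -7 (L(j) = -8 + √(3 - 2) = -8 + √1 = -8 + 1 = -7)
Z(M) = -3 + M (Z(M) = -3 + 1*M = -3 + M)
7359*Z(L(m(1))) = 7359*(-3 - 7) = 7359*(-10) = -73590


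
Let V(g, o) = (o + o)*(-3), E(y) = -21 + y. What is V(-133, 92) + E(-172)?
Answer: -745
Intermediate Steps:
V(g, o) = -6*o (V(g, o) = (2*o)*(-3) = -6*o)
V(-133, 92) + E(-172) = -6*92 + (-21 - 172) = -552 - 193 = -745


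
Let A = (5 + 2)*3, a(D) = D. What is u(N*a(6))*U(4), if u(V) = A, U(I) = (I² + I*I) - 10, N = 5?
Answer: 462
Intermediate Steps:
U(I) = -10 + 2*I² (U(I) = (I² + I²) - 10 = 2*I² - 10 = -10 + 2*I²)
A = 21 (A = 7*3 = 21)
u(V) = 21
u(N*a(6))*U(4) = 21*(-10 + 2*4²) = 21*(-10 + 2*16) = 21*(-10 + 32) = 21*22 = 462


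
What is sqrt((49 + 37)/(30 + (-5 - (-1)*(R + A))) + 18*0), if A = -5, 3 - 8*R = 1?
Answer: 2*sqrt(86)/9 ≈ 2.0608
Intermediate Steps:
R = 1/4 (R = 3/8 - 1/8*1 = 3/8 - 1/8 = 1/4 ≈ 0.25000)
sqrt((49 + 37)/(30 + (-5 - (-1)*(R + A))) + 18*0) = sqrt((49 + 37)/(30 + (-5 - (-1)*(1/4 - 5))) + 18*0) = sqrt(86/(30 + (-5 - (-1)*(-19)/4)) + 0) = sqrt(86/(30 + (-5 - 1*19/4)) + 0) = sqrt(86/(30 + (-5 - 19/4)) + 0) = sqrt(86/(30 - 39/4) + 0) = sqrt(86/(81/4) + 0) = sqrt(86*(4/81) + 0) = sqrt(344/81 + 0) = sqrt(344/81) = 2*sqrt(86)/9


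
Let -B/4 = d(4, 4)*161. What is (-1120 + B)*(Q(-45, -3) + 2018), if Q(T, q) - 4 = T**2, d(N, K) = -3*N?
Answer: 26742576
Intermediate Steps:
Q(T, q) = 4 + T**2
B = 7728 (B = -4*(-3*4)*161 = -(-48)*161 = -4*(-1932) = 7728)
(-1120 + B)*(Q(-45, -3) + 2018) = (-1120 + 7728)*((4 + (-45)**2) + 2018) = 6608*((4 + 2025) + 2018) = 6608*(2029 + 2018) = 6608*4047 = 26742576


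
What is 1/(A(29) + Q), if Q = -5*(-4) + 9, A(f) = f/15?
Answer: 15/464 ≈ 0.032328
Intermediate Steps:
A(f) = f/15 (A(f) = f*(1/15) = f/15)
Q = 29 (Q = 20 + 9 = 29)
1/(A(29) + Q) = 1/((1/15)*29 + 29) = 1/(29/15 + 29) = 1/(464/15) = 15/464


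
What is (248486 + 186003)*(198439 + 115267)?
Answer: 136301806234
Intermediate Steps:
(248486 + 186003)*(198439 + 115267) = 434489*313706 = 136301806234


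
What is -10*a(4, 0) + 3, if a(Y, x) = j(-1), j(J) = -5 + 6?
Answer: -7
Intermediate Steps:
j(J) = 1
a(Y, x) = 1
-10*a(4, 0) + 3 = -10*1 + 3 = -10 + 3 = -7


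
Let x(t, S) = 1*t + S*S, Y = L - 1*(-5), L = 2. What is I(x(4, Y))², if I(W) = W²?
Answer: 7890481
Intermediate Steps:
Y = 7 (Y = 2 - 1*(-5) = 2 + 5 = 7)
x(t, S) = t + S²
I(x(4, Y))² = ((4 + 7²)²)² = ((4 + 49)²)² = (53²)² = 2809² = 7890481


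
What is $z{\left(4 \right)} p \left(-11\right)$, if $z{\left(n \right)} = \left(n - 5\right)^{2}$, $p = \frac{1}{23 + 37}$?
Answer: $- \frac{11}{60} \approx -0.18333$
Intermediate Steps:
$p = \frac{1}{60} \approx 0.016667$
$z{\left(n \right)} = \left(-5 + n\right)^{2}$
$z{\left(4 \right)} p \left(-11\right) = \left(-5 + 4\right)^{2} \cdot \frac{1}{60} \left(-11\right) = \left(-1\right)^{2} \cdot \frac{1}{60} \left(-11\right) = 1 \cdot \frac{1}{60} \left(-11\right) = \frac{1}{60} \left(-11\right) = - \frac{11}{60}$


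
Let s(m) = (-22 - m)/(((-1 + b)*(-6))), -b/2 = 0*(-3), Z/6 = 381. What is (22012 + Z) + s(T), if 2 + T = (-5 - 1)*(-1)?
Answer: 72881/3 ≈ 24294.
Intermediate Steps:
Z = 2286 (Z = 6*381 = 2286)
b = 0 (b = -0*(-3) = -2*0 = 0)
T = 4 (T = -2 + (-5 - 1)*(-1) = -2 - 6*(-1) = -2 + 6 = 4)
s(m) = -11/3 - m/6 (s(m) = (-22 - m)/(((-1 + 0)*(-6))) = (-22 - m)/((-1*(-6))) = (-22 - m)/6 = (-22 - m)*(⅙) = -11/3 - m/6)
(22012 + Z) + s(T) = (22012 + 2286) + (-11/3 - ⅙*4) = 24298 + (-11/3 - ⅔) = 24298 - 13/3 = 72881/3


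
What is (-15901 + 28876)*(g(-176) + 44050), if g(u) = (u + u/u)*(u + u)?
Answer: 1370808750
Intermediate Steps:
g(u) = 2*u*(1 + u) (g(u) = (u + 1)*(2*u) = (1 + u)*(2*u) = 2*u*(1 + u))
(-15901 + 28876)*(g(-176) + 44050) = (-15901 + 28876)*(2*(-176)*(1 - 176) + 44050) = 12975*(2*(-176)*(-175) + 44050) = 12975*(61600 + 44050) = 12975*105650 = 1370808750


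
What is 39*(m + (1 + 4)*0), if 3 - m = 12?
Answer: -351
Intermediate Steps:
m = -9 (m = 3 - 1*12 = 3 - 12 = -9)
39*(m + (1 + 4)*0) = 39*(-9 + (1 + 4)*0) = 39*(-9 + 5*0) = 39*(-9 + 0) = 39*(-9) = -351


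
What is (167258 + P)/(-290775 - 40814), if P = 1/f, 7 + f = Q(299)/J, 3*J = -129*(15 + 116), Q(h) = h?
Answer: -6645154707/13174030970 ≈ -0.50441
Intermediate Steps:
J = -5633 (J = (-129*(15 + 116))/3 = (-129*131)/3 = (⅓)*(-16899) = -5633)
f = -39730/5633 (f = -7 + 299/(-5633) = -7 + 299*(-1/5633) = -7 - 299/5633 = -39730/5633 ≈ -7.0531)
P = -5633/39730 (P = 1/(-39730/5633) = -5633/39730 ≈ -0.14178)
(167258 + P)/(-290775 - 40814) = (167258 - 5633/39730)/(-290775 - 40814) = (6645154707/39730)/(-331589) = (6645154707/39730)*(-1/331589) = -6645154707/13174030970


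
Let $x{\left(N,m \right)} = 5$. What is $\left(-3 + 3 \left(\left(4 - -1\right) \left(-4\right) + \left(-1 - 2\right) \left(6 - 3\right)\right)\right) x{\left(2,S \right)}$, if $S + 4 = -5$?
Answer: $-450$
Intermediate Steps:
$S = -9$ ($S = -4 - 5 = -9$)
$\left(-3 + 3 \left(\left(4 - -1\right) \left(-4\right) + \left(-1 - 2\right) \left(6 - 3\right)\right)\right) x{\left(2,S \right)} = \left(-3 + 3 \left(\left(4 - -1\right) \left(-4\right) + \left(-1 - 2\right) \left(6 - 3\right)\right)\right) 5 = \left(-3 + 3 \left(\left(4 + 1\right) \left(-4\right) - 9\right)\right) 5 = \left(-3 + 3 \left(5 \left(-4\right) - 9\right)\right) 5 = \left(-3 + 3 \left(-20 - 9\right)\right) 5 = \left(-3 + 3 \left(-29\right)\right) 5 = \left(-3 - 87\right) 5 = \left(-90\right) 5 = -450$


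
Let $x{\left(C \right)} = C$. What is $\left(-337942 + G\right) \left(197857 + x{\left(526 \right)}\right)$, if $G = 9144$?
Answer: $-65227933634$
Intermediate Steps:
$\left(-337942 + G\right) \left(197857 + x{\left(526 \right)}\right) = \left(-337942 + 9144\right) \left(197857 + 526\right) = \left(-328798\right) 198383 = -65227933634$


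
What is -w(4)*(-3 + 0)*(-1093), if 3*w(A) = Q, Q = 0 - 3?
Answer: 3279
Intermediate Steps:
Q = -3
w(A) = -1 (w(A) = (⅓)*(-3) = -1)
-w(4)*(-3 + 0)*(-1093) = -(-(-3 + 0))*(-1093) = -(-1*(-3))*(-1093) = -3*(-1093) = -1*(-3279) = 3279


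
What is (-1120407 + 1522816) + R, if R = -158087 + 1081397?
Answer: 1325719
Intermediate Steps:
R = 923310
(-1120407 + 1522816) + R = (-1120407 + 1522816) + 923310 = 402409 + 923310 = 1325719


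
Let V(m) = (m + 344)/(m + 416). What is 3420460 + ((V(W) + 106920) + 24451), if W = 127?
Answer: 642881568/181 ≈ 3.5518e+6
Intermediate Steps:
V(m) = (344 + m)/(416 + m)
3420460 + ((V(W) + 106920) + 24451) = 3420460 + (((344 + 127)/(416 + 127) + 106920) + 24451) = 3420460 + ((471/543 + 106920) + 24451) = 3420460 + (((1/543)*471 + 106920) + 24451) = 3420460 + ((157/181 + 106920) + 24451) = 3420460 + (19352677/181 + 24451) = 3420460 + 23778308/181 = 642881568/181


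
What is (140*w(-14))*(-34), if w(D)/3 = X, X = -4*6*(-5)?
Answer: -1713600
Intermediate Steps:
X = 120 (X = -24*(-5) = 120)
w(D) = 360 (w(D) = 3*120 = 360)
(140*w(-14))*(-34) = (140*360)*(-34) = 50400*(-34) = -1713600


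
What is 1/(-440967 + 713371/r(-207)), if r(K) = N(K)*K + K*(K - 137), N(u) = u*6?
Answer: -328302/144769634663 ≈ -2.2678e-6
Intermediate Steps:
N(u) = 6*u
r(K) = 6*K² + K*(-137 + K) (r(K) = (6*K)*K + K*(K - 137) = 6*K² + K*(-137 + K))
1/(-440967 + 713371/r(-207)) = 1/(-440967 + 713371/((-207*(-137 + 7*(-207))))) = 1/(-440967 + 713371/((-207*(-137 - 1449)))) = 1/(-440967 + 713371/((-207*(-1586)))) = 1/(-440967 + 713371/328302) = 1/(-144769634663/328302) = -328302/144769634663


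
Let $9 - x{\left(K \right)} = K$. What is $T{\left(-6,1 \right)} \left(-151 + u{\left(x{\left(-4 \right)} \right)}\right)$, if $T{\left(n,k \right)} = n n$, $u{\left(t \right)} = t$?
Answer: $-4968$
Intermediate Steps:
$x{\left(K \right)} = 9 - K$
$T{\left(n,k \right)} = n^{2}$
$T{\left(-6,1 \right)} \left(-151 + u{\left(x{\left(-4 \right)} \right)}\right) = \left(-6\right)^{2} \left(-151 + \left(9 - -4\right)\right) = 36 \left(-151 + \left(9 + 4\right)\right) = 36 \left(-151 + 13\right) = 36 \left(-138\right) = -4968$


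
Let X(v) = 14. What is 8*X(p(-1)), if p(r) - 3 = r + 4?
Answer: 112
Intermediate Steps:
p(r) = 7 + r (p(r) = 3 + (r + 4) = 3 + (4 + r) = 7 + r)
8*X(p(-1)) = 8*14 = 112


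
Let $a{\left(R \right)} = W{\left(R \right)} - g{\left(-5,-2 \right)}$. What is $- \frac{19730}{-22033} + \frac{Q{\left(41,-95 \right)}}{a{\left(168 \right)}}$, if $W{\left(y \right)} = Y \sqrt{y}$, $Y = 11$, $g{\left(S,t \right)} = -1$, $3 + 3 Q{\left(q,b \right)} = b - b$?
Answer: $\frac{401073743}{447864791} - \frac{22 \sqrt{42}}{20327} \approx 0.88851$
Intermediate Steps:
$Q{\left(q,b \right)} = -1$ ($Q{\left(q,b \right)} = -1 + \frac{b - b}{3} = -1 + \frac{1}{3} \cdot 0 = -1 + 0 = -1$)
$W{\left(y \right)} = 11 \sqrt{y}$
$a{\left(R \right)} = 1 + 11 \sqrt{R}$ ($a{\left(R \right)} = 11 \sqrt{R} - -1 = 11 \sqrt{R} + 1 = 1 + 11 \sqrt{R}$)
$- \frac{19730}{-22033} + \frac{Q{\left(41,-95 \right)}}{a{\left(168 \right)}} = - \frac{19730}{-22033} - \frac{1}{1 + 11 \sqrt{168}} = \left(-19730\right) \left(- \frac{1}{22033}\right) - \frac{1}{1 + 11 \cdot 2 \sqrt{42}} = \frac{19730}{22033} - \frac{1}{1 + 22 \sqrt{42}}$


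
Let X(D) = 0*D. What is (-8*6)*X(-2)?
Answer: 0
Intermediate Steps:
X(D) = 0
(-8*6)*X(-2) = -8*6*0 = -48*0 = 0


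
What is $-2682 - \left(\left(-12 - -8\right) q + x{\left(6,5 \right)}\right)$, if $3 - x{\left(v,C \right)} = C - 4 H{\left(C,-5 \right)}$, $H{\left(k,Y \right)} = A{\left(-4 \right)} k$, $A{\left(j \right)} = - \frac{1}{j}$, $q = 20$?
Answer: $-2605$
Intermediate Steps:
$H{\left(k,Y \right)} = \frac{k}{4}$ ($H{\left(k,Y \right)} = - \frac{1}{-4} k = \left(-1\right) \left(- \frac{1}{4}\right) k = \frac{k}{4}$)
$x{\left(v,C \right)} = 3$ ($x{\left(v,C \right)} = 3 - \left(C - 4 \frac{C}{4}\right) = 3 - \left(C - C\right) = 3 - 0 = 3 + 0 = 3$)
$-2682 - \left(\left(-12 - -8\right) q + x{\left(6,5 \right)}\right) = -2682 - \left(\left(-12 - -8\right) 20 + 3\right) = -2682 - \left(\left(-12 + 8\right) 20 + 3\right) = -2682 - \left(\left(-4\right) 20 + 3\right) = -2682 - \left(-80 + 3\right) = -2682 - -77 = -2682 + 77 = -2605$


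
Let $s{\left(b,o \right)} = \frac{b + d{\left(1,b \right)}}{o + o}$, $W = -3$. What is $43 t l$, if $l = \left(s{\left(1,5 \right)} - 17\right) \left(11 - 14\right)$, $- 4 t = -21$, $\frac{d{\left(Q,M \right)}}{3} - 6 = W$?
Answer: $10836$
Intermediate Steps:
$d{\left(Q,M \right)} = 9$ ($d{\left(Q,M \right)} = 18 + 3 \left(-3\right) = 18 - 9 = 9$)
$s{\left(b,o \right)} = \frac{9 + b}{2 o}$ ($s{\left(b,o \right)} = \frac{b + 9}{o + o} = \frac{9 + b}{2 o}$)
$t = \frac{21}{4}$ ($t = \left(- \frac{1}{4}\right) \left(-21\right) = \frac{21}{4} \approx 5.25$)
$l = 48$ ($l = \left(\frac{9 + 1}{2 \cdot 5} - 17\right) \left(11 - 14\right) = \left(\frac{1}{2} \cdot \frac{1}{5} \cdot 10 - 17\right) \left(-3\right) = \left(1 - 17\right) \left(-3\right) = \left(-16\right) \left(-3\right) = 48$)
$43 t l = 43 \cdot \frac{21}{4} \cdot 48 = \frac{903}{4} \cdot 48 = 10836$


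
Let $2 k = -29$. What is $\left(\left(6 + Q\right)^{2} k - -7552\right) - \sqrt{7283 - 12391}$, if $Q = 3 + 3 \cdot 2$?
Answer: $\frac{8579}{2} - 2 i \sqrt{1277} \approx 4289.5 - 71.47 i$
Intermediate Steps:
$k = - \frac{29}{2}$ ($k = \frac{1}{2} \left(-29\right) = - \frac{29}{2} \approx -14.5$)
$Q = 9$ ($Q = 3 + 6 = 9$)
$\left(\left(6 + Q\right)^{2} k - -7552\right) - \sqrt{7283 - 12391} = \left(\left(6 + 9\right)^{2} \left(- \frac{29}{2}\right) - -7552\right) - \sqrt{7283 - 12391} = \left(15^{2} \left(- \frac{29}{2}\right) + 7552\right) - \sqrt{-5108} = \left(225 \left(- \frac{29}{2}\right) + 7552\right) - 2 i \sqrt{1277} = \left(- \frac{6525}{2} + 7552\right) - 2 i \sqrt{1277} = \frac{8579}{2} - 2 i \sqrt{1277}$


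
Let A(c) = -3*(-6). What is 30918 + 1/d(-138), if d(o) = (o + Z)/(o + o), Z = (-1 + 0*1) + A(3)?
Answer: 3741354/121 ≈ 30920.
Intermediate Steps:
A(c) = 18
Z = 17 (Z = (-1 + 0*1) + 18 = (-1 + 0) + 18 = -1 + 18 = 17)
d(o) = (17 + o)/(2*o) (d(o) = (o + 17)/(o + o) = (17 + o)/((2*o)) = (17 + o)*(1/(2*o)) = (17 + o)/(2*o))
30918 + 1/d(-138) = 30918 + 1/((½)*(17 - 138)/(-138)) = 30918 + 1/((½)*(-1/138)*(-121)) = 30918 + 1/(121/276) = 30918 + 276/121 = 3741354/121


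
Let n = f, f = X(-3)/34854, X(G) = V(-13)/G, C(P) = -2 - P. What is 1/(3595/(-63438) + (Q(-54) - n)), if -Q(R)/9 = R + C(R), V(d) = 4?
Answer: 1105534026/19837004695 ≈ 0.055731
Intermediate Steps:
X(G) = 4/G
Q(R) = 18 (Q(R) = -9*(R + (-2 - R)) = -9*(-2) = 18)
f = -2/52281 (f = (4/(-3))/34854 = (4*(-⅓))*(1/34854) = -4/3*1/34854 = -2/52281 ≈ -3.8255e-5)
n = -2/52281 ≈ -3.8255e-5
1/(3595/(-63438) + (Q(-54) - n)) = 1/(3595/(-63438) + (18 - 1*(-2/52281))) = 1/(3595*(-1/63438) + (18 + 2/52281)) = 1/(-3595/63438 + 941060/52281) = 1/(19837004695/1105534026) = 1105534026/19837004695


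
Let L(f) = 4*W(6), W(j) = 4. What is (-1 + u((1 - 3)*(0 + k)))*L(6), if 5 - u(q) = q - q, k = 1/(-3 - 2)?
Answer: 64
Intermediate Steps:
L(f) = 16 (L(f) = 4*4 = 16)
k = -1/5 (k = 1/(-5) = -1/5 ≈ -0.20000)
u(q) = 5 (u(q) = 5 - (q - q) = 5 - 1*0 = 5 + 0 = 5)
(-1 + u((1 - 3)*(0 + k)))*L(6) = (-1 + 5)*16 = 4*16 = 64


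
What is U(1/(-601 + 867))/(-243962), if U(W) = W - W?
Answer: 0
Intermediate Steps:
U(W) = 0
U(1/(-601 + 867))/(-243962) = 0/(-243962) = 0*(-1/243962) = 0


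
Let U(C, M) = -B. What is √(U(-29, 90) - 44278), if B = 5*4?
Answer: 3*I*√4922 ≈ 210.47*I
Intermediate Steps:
B = 20
U(C, M) = -20 (U(C, M) = -1*20 = -20)
√(U(-29, 90) - 44278) = √(-20 - 44278) = √(-44298) = 3*I*√4922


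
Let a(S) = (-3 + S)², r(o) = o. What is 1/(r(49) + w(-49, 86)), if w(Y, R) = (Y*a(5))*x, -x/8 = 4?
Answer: 1/6321 ≈ 0.00015820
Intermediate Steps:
x = -32 (x = -8*4 = -32)
w(Y, R) = -128*Y (w(Y, R) = (Y*(-3 + 5)²)*(-32) = (Y*2²)*(-32) = (Y*4)*(-32) = (4*Y)*(-32) = -128*Y)
1/(r(49) + w(-49, 86)) = 1/(49 - 128*(-49)) = 1/(49 + 6272) = 1/6321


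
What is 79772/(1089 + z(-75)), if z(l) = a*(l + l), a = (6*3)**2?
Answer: -79772/47511 ≈ -1.6790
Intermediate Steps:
a = 324 (a = 18**2 = 324)
z(l) = 648*l (z(l) = 324*(l + l) = 324*(2*l) = 648*l)
79772/(1089 + z(-75)) = 79772/(1089 + 648*(-75)) = 79772/(1089 - 48600) = 79772/(-47511) = 79772*(-1/47511) = -79772/47511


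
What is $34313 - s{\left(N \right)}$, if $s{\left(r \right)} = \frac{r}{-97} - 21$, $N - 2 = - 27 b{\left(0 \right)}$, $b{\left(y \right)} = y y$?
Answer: $\frac{3330400}{97} \approx 34334.0$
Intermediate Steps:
$b{\left(y \right)} = y^{2}$
$N = 2$ ($N = 2 - 27 \cdot 0^{2} = 2 - 0 = 2 + 0 = 2$)
$s{\left(r \right)} = -21 - \frac{r}{97}$ ($s{\left(r \right)} = r \left(- \frac{1}{97}\right) - 21 = - \frac{r}{97} - 21 = -21 - \frac{r}{97}$)
$34313 - s{\left(N \right)} = 34313 - \left(-21 - \frac{2}{97}\right) = 34313 - - \frac{2039}{97} = 34313 + \frac{2039}{97} = \frac{3330400}{97}$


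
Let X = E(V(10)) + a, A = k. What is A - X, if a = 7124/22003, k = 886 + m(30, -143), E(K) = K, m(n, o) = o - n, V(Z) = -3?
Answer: 15747024/22003 ≈ 715.68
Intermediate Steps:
k = 713 (k = 886 + (-143 - 1*30) = 886 + (-143 - 30) = 886 - 173 = 713)
a = 7124/22003 (a = 7124*(1/22003) = 7124/22003 ≈ 0.32377)
A = 713
X = -58885/22003 (X = -3 + 7124/22003 = -58885/22003 ≈ -2.6762)
A - X = 713 - 1*(-58885/22003) = 713 + 58885/22003 = 15747024/22003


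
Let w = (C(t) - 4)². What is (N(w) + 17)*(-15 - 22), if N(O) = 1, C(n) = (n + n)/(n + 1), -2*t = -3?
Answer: -666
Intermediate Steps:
t = 3/2 (t = -½*(-3) = 3/2 ≈ 1.5000)
C(n) = 2*n/(1 + n) (C(n) = (2*n)/(1 + n) = 2*n/(1 + n))
w = 196/25 (w = (2*(3/2)/(1 + 3/2) - 4)² = (2*(3/2)/(5/2) - 4)² = (2*(3/2)*(⅖) - 4)² = (6/5 - 4)² = (-14/5)² = 196/25 ≈ 7.8400)
(N(w) + 17)*(-15 - 22) = (1 + 17)*(-15 - 22) = 18*(-37) = -666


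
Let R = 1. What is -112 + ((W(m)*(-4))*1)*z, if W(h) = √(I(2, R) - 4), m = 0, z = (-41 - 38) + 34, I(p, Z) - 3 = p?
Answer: 68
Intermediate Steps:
I(p, Z) = 3 + p
z = -45 (z = -79 + 34 = -45)
W(h) = 1 (W(h) = √((3 + 2) - 4) = √(5 - 4) = √1 = 1)
-112 + ((W(m)*(-4))*1)*z = -112 + ((1*(-4))*1)*(-45) = -112 - 4*1*(-45) = -112 - 4*(-45) = -112 + 180 = 68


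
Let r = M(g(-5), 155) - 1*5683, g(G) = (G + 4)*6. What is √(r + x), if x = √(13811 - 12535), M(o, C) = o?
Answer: √(-5689 + 2*√319) ≈ 75.188*I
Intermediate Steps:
g(G) = 24 + 6*G (g(G) = (4 + G)*6 = 24 + 6*G)
x = 2*√319 (x = √1276 = 2*√319 ≈ 35.721)
r = -5689 (r = (24 + 6*(-5)) - 1*5683 = (24 - 30) - 5683 = -6 - 5683 = -5689)
√(r + x) = √(-5689 + 2*√319)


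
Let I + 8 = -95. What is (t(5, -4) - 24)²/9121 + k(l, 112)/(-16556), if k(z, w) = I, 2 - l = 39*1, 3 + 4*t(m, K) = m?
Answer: 5041257/75503638 ≈ 0.066768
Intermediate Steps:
t(m, K) = -¾ + m/4
l = -37 (l = 2 - 39 = -37)
I = -103 (I = -8 - 95 = -103)
k(z, w) = -103
(t(5, -4) - 24)²/9121 + k(l, 112)/(-16556) = ((-¾ + (¼)*5) - 24)²/9121 - 103/(-16556) = ((-¾ + 5/4) - 24)²*(1/9121) - 103*(-1/16556) = (½ - 24)²*(1/9121) + 103/16556 = (-47/2)²*(1/9121) + 103/16556 = (2209/4)*(1/9121) + 103/16556 = 2209/36484 + 103/16556 = 5041257/75503638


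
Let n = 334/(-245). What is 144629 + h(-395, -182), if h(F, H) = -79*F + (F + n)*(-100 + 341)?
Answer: 19676061/245 ≈ 80311.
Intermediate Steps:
n = -334/245 (n = 334*(-1/245) = -334/245 ≈ -1.3633)
h(F, H) = -80494/245 + 162*F (h(F, H) = -79*F + (F - 334/245)*(-100 + 341) = -79*F + (-334/245 + F)*241 = -79*F + (-80494/245 + 241*F) = -80494/245 + 162*F)
144629 + h(-395, -182) = 144629 + (-80494/245 + 162*(-395)) = 144629 + (-80494/245 - 63990) = 144629 - 15758044/245 = 19676061/245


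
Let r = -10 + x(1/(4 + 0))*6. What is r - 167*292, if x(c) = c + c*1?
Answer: -48771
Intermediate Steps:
x(c) = 2*c (x(c) = c + c = 2*c)
r = -7 (r = -10 + (2/(4 + 0))*6 = -10 + (2/4)*6 = -10 + (2*(¼))*6 = -10 + (½)*6 = -10 + 3 = -7)
r - 167*292 = -7 - 167*292 = -7 - 48764 = -48771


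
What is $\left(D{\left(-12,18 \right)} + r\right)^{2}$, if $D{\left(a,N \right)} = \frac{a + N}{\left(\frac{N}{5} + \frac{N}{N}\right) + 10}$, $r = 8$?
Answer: $\frac{376996}{5329} \approx 70.744$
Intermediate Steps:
$D{\left(a,N \right)} = \frac{N + a}{11 + \frac{N}{5}}$ ($D{\left(a,N \right)} = \frac{N + a}{\left(N \frac{1}{5} + 1\right) + 10} = \frac{N + a}{\left(\frac{N}{5} + 1\right) + 10} = \frac{N + a}{\left(1 + \frac{N}{5}\right) + 10} = \frac{N + a}{11 + \frac{N}{5}}$)
$\left(D{\left(-12,18 \right)} + r\right)^{2} = \left(\frac{5 \left(18 - 12\right)}{55 + 18} + 8\right)^{2} = \left(5 \cdot \frac{1}{73} \cdot 6 + 8\right)^{2} = \left(\frac{30}{73} + 8\right)^{2} = \left(\frac{614}{73}\right)^{2} = \frac{376996}{5329}$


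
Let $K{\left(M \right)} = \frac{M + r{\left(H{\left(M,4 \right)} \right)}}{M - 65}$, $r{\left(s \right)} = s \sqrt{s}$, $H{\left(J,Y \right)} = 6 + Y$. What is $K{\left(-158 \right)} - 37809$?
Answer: $- \frac{8431249}{223} - \frac{10 \sqrt{10}}{223} \approx -37808.0$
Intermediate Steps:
$r{\left(s \right)} = s^{\frac{3}{2}}$
$K{\left(M \right)} = \frac{M + 10 \sqrt{10}}{-65 + M}$ ($K{\left(M \right)} = \frac{M + \left(6 + 4\right)^{\frac{3}{2}}}{M - 65} = \frac{M + 10^{\frac{3}{2}}}{-65 + M} = \frac{M + 10 \sqrt{10}}{-65 + M}$)
$K{\left(-158 \right)} - 37809 = \frac{-158 + 10 \sqrt{10}}{-65 - 158} - 37809 = \frac{-158 + 10 \sqrt{10}}{-223} - 37809 = - \frac{-158 + 10 \sqrt{10}}{223} - 37809 = \left(\frac{158}{223} - \frac{10 \sqrt{10}}{223}\right) - 37809 = - \frac{8431249}{223} - \frac{10 \sqrt{10}}{223}$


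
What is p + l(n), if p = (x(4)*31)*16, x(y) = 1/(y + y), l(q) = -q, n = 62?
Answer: 0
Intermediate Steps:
x(y) = 1/(2*y)
p = 62 (p = (((½)/4)*31)*16 = (((½)*(¼))*31)*16 = ((⅛)*31)*16 = (31/8)*16 = 62)
p + l(n) = 62 - 1*62 = 62 - 62 = 0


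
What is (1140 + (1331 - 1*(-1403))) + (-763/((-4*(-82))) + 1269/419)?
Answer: 532508103/137432 ≈ 3874.7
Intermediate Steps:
(1140 + (1331 - 1*(-1403))) + (-763/((-4*(-82))) + 1269/419) = (1140 + (1331 + 1403)) + (-763/328 + 1269*(1/419)) = (1140 + 2734) + (-763*1/328 + 1269/419) = 3874 + (-763/328 + 1269/419) = 3874 + 96535/137432 = 532508103/137432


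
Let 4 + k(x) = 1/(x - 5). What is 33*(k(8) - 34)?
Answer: -1243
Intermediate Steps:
k(x) = -4 + 1/(-5 + x) (k(x) = -4 + 1/(x - 5) = -4 + 1/(-5 + x))
33*(k(8) - 34) = 33*((21 - 4*8)/(-5 + 8) - 34) = 33*((21 - 32)/3 - 34) = 33*((⅓)*(-11) - 34) = 33*(-11/3 - 34) = 33*(-113/3) = -1243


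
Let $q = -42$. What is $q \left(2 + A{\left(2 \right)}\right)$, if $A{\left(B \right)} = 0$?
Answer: $-84$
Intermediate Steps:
$q \left(2 + A{\left(2 \right)}\right) = - 42 \left(2 + 0\right) = \left(-42\right) 2 = -84$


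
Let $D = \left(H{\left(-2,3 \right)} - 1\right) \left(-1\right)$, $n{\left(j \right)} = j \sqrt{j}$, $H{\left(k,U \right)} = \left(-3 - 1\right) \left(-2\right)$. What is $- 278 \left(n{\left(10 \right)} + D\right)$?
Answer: $1946 - 2780 \sqrt{10} \approx -6845.1$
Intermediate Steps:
$H{\left(k,U \right)} = 8$ ($H{\left(k,U \right)} = \left(-4\right) \left(-2\right) = 8$)
$n{\left(j \right)} = j^{\frac{3}{2}}$
$D = -7$ ($D = \left(8 - 1\right) \left(-1\right) = 7 \left(-1\right) = -7$)
$- 278 \left(n{\left(10 \right)} + D\right) = - 278 \left(10^{\frac{3}{2}} - 7\right) = - 278 \left(10 \sqrt{10} - 7\right) = - 278 \left(-7 + 10 \sqrt{10}\right) = 1946 - 2780 \sqrt{10}$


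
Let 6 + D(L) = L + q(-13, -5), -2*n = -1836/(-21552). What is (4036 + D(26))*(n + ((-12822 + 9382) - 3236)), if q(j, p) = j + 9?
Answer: -24292089485/898 ≈ -2.7051e+7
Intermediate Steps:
q(j, p) = 9 + j
n = -153/3592 (n = -(-918)/(-21552) = -(-918)*(-1)/21552 = -1/2*153/1796 = -153/3592 ≈ -0.042595)
D(L) = -10 + L (D(L) = -6 + (L + (9 - 13)) = -6 + (L - 4) = -6 + (-4 + L) = -10 + L)
(4036 + D(26))*(n + ((-12822 + 9382) - 3236)) = (4036 + (-10 + 26))*(-153/3592 + ((-12822 + 9382) - 3236)) = (4036 + 16)*(-153/3592 + (-3440 - 3236)) = 4052*(-153/3592 - 6676) = 4052*(-23980345/3592) = -24292089485/898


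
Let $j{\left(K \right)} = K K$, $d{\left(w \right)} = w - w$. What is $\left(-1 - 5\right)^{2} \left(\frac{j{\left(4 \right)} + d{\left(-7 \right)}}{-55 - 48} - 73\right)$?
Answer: $- \frac{271260}{103} \approx -2633.6$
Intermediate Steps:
$d{\left(w \right)} = 0$
$j{\left(K \right)} = K^{2}$
$\left(-1 - 5\right)^{2} \left(\frac{j{\left(4 \right)} + d{\left(-7 \right)}}{-55 - 48} - 73\right) = \left(-1 - 5\right)^{2} \left(\frac{4^{2} + 0}{-55 - 48} - 73\right) = \left(-6\right)^{2} \left(\frac{16 + 0}{-103} - 73\right) = 36 \left(16 \left(- \frac{1}{103}\right) - 73\right) = 36 \left(- \frac{16}{103} - 73\right) = 36 \left(- \frac{7535}{103}\right) = - \frac{271260}{103}$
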